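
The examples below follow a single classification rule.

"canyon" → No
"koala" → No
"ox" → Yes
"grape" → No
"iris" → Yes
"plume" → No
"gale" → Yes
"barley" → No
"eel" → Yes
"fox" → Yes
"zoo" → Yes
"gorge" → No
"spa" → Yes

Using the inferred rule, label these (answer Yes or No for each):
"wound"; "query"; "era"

A rule that fits every label: length ≤ 4 — true of each 'Yes' example, false of each 'No' one.

No, No, Yes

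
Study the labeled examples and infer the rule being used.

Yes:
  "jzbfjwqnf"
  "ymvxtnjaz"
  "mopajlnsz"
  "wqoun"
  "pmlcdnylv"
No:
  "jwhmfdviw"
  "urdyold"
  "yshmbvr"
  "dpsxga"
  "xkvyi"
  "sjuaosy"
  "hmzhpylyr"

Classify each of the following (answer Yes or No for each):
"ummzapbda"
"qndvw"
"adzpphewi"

No, Yes, No

One predicate separates the groups cleanly: contains 'n'.
"ummzapbda": No (no 'n').
"qndvw": Yes (has 'n').
"adzpphewi": No (no 'n').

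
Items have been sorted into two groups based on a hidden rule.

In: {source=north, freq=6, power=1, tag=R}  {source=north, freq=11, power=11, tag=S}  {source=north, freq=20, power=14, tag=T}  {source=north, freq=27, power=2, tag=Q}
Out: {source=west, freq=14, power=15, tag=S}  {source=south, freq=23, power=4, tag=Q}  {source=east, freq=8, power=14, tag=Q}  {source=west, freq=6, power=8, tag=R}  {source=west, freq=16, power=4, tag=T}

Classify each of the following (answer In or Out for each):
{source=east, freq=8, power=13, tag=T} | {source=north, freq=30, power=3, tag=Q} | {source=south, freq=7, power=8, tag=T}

Out, In, Out

The common property of the 'In' items is: source is north. No 'Out' item has it.
{source=east, freq=8, power=13, tag=T}: source is east, fails the rule → Out.
{source=north, freq=30, power=3, tag=Q}: source is north, meets the rule → In.
{source=south, freq=7, power=8, tag=T}: source is south, fails the rule → Out.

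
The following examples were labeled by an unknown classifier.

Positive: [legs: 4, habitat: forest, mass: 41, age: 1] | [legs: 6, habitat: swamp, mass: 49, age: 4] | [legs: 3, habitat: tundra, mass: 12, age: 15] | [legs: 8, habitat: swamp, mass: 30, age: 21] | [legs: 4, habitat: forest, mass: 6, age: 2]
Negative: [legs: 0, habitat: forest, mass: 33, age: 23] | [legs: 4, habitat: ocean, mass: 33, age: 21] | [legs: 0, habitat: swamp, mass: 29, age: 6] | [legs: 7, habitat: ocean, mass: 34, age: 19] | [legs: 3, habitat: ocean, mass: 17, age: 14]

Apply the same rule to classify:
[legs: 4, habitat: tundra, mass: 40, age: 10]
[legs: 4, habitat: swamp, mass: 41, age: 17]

Positive, Positive

All 'Positive' examples share one property — habitat is not ocean AND legs ≥ 3 — and every 'Negative' example lacks it.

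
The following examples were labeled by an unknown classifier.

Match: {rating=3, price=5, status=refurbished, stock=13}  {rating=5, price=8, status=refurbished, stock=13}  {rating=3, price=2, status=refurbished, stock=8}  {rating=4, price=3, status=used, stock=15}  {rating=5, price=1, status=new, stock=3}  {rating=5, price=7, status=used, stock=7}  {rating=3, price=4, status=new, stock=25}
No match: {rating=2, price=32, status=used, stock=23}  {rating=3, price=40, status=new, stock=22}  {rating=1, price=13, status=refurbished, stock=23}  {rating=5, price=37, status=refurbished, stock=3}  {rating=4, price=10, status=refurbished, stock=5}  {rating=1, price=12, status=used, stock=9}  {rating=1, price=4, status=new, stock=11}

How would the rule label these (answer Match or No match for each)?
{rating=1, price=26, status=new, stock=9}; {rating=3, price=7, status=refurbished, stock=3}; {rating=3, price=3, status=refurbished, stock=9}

No match, Match, Match

The classifier is using: price ≤ 8 AND rating ≥ 2.
No match: {rating=1, price=26, status=new, stock=9}, since price = 26, rating = 1.
Match: {rating=3, price=7, status=refurbished, stock=3}, since price = 7, rating = 3.
Match: {rating=3, price=3, status=refurbished, stock=9}, since price = 3, rating = 3.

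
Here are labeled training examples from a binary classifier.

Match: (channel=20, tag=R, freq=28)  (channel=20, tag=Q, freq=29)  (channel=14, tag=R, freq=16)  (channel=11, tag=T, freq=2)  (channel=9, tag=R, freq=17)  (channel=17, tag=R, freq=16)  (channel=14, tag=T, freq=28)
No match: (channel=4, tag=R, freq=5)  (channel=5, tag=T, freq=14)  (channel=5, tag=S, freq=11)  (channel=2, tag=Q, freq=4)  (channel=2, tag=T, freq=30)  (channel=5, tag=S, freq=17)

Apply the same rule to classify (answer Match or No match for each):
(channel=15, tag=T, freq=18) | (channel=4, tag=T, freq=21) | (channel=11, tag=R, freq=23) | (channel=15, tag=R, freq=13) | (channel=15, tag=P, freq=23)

Match, No match, Match, Match, Match

The common property of the 'Match' items is: channel ≥ 9. No 'No match' item has it.
Match: (channel=15, tag=T, freq=18), since channel = 15.
No match: (channel=4, tag=T, freq=21), since channel = 4.
Match: (channel=11, tag=R, freq=23), since channel = 11.
Match: (channel=15, tag=R, freq=13), since channel = 15.
Match: (channel=15, tag=P, freq=23), since channel = 15.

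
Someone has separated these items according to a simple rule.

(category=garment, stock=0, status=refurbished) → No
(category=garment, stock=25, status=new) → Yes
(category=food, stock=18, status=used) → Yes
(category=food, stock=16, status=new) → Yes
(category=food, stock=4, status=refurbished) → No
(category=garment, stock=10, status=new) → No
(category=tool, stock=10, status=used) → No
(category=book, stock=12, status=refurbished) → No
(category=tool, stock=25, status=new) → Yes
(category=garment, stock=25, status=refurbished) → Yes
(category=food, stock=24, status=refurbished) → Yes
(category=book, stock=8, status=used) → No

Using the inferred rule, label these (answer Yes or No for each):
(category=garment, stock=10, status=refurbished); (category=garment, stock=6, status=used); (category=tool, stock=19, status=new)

No, No, Yes

A rule that fits every label: stock ≥ 16 — true of each 'Yes' example, false of each 'No' one.
(category=garment, stock=10, status=refurbished): stock = 10 — doesn't match, so No.
(category=garment, stock=6, status=used): stock = 6 — doesn't match, so No.
(category=tool, stock=19, status=new): stock = 19 — qualifies, so Yes.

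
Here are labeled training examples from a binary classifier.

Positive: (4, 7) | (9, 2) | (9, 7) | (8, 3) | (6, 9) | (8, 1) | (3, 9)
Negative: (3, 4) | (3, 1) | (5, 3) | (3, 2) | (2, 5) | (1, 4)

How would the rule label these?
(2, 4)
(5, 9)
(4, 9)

Negative, Positive, Positive

The rule appears to be: sum ≥ 9.
(2, 4): 2+4 = 6 — fails the rule, so Negative.
(5, 9): 5+9 = 14 — has this property, so Positive.
(4, 9): 4+9 = 13 — has this property, so Positive.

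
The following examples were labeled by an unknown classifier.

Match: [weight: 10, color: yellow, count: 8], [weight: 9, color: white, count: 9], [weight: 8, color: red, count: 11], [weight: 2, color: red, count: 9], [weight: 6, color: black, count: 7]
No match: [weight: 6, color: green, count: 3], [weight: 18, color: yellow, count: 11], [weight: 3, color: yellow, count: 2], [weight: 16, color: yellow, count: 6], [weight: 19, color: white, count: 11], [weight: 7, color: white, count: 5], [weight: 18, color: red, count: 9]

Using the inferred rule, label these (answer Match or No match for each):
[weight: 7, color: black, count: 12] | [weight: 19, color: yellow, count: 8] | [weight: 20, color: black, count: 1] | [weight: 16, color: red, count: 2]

Match, No match, No match, No match

One predicate separates the groups cleanly: weight ≤ 10 AND count ≥ 6.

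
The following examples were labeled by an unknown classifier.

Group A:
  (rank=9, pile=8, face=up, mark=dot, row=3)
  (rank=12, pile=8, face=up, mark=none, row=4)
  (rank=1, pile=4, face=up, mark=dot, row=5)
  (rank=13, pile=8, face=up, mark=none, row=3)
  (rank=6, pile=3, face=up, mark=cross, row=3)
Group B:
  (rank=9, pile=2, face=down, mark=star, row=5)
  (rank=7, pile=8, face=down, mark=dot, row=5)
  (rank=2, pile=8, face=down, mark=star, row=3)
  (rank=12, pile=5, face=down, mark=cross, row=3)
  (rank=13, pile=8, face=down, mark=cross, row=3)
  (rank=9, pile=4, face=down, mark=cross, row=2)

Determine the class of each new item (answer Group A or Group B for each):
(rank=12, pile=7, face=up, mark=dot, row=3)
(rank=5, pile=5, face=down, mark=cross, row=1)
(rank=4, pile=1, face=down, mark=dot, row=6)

Group A, Group B, Group B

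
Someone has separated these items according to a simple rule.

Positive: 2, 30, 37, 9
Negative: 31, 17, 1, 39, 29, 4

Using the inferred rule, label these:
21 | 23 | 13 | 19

Negative, Positive, Negative, Negative

The rule appears to be: ≡ 2 (mod 7).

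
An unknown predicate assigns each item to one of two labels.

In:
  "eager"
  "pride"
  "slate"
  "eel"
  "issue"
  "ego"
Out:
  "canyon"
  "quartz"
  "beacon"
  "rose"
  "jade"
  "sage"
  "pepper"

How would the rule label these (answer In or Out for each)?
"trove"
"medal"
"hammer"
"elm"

In, In, Out, In

The simplest hypothesis consistent with all the labels is: odd length.
In: "trove", since length 5.
In: "medal", since length 5.
Out: "hammer", since length 6.
In: "elm", since length 3.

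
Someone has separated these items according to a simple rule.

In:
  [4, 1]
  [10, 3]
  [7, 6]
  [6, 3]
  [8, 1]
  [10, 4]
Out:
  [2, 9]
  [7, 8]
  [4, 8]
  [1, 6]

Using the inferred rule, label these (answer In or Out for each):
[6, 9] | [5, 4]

The classifier is using: first > second.
[6, 9]: 6 < 9 — doesn't qualify, so Out. [5, 4]: 5 > 4 — has this property, so In.

Out, In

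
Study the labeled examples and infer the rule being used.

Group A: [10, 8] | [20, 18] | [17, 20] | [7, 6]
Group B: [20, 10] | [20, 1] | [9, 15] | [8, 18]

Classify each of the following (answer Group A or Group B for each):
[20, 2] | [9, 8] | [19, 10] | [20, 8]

Group B, Group A, Group B, Group B

Every 'Group A' example satisfies: |first − second| ≤ 3. None of the 'Group B' examples do.
Group B: [20, 2], since |20−2| = 18. Group A: [9, 8], since |9−8| = 1. Group B: [19, 10], since |19−10| = 9. Group B: [20, 8], since |20−8| = 12.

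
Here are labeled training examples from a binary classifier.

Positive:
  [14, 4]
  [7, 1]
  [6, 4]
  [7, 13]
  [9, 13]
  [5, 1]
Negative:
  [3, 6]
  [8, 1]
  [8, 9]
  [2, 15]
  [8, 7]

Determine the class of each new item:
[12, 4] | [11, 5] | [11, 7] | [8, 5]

Positive, Positive, Positive, Negative

Looking at the examples, the only property every 'Positive' case has and every 'Negative' case lacks is: sum is even.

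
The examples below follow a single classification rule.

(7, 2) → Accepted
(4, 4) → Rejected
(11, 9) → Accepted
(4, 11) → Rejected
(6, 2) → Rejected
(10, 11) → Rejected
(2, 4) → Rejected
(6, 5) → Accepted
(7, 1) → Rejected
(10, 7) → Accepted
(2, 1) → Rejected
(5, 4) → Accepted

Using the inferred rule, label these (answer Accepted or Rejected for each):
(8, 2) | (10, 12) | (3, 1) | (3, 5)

All 'Accepted' examples share one property — first > second AND sum ≥ 9 — and every 'Rejected' example lacks it.
(8, 2): 8 > 2, 8+2 = 10, fits → Accepted.
(10, 12): 10 < 12, 10+12 = 22, does not satisfy this → Rejected.
(3, 1): 3 > 1, 3+1 = 4, does not satisfy this → Rejected.
(3, 5): 3 < 5, 3+5 = 8, does not satisfy this → Rejected.

Accepted, Rejected, Rejected, Rejected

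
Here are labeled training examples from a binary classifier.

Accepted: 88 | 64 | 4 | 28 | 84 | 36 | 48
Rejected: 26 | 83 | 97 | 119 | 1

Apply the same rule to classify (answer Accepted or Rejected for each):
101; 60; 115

Rejected, Accepted, Rejected

Looking at the examples, the only property every 'Accepted' case has and every 'Rejected' case lacks is: multiple of 4.
101 — 101 = 4·25 + 1, hence Rejected. 60 — 60 = 4·15, hence Accepted. 115 — 115 = 4·28 + 3, hence Rejected.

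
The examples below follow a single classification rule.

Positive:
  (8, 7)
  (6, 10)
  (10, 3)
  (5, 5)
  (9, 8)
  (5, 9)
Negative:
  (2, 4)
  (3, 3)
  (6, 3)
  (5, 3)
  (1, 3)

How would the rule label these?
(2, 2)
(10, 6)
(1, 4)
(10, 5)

Negative, Positive, Negative, Positive

Every 'Positive' example satisfies: sum ≥ 10. None of the 'Negative' examples do.
(2, 2) → 2+2 = 4 → Negative. (10, 6) → 10+6 = 16 → Positive. (1, 4) → 1+4 = 5 → Negative. (10, 5) → 10+5 = 15 → Positive.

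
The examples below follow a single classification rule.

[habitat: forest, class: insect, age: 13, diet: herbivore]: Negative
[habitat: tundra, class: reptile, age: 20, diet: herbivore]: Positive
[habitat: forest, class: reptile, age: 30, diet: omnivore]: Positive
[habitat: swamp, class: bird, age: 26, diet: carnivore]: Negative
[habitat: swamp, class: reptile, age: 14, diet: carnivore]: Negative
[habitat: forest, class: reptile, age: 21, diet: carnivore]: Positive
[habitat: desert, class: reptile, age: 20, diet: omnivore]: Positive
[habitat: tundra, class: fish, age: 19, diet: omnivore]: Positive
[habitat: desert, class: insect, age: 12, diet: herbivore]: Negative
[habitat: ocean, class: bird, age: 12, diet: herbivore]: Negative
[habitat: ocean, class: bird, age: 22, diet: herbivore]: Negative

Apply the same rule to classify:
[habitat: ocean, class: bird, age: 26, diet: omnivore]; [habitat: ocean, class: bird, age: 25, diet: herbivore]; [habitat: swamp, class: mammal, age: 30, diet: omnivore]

Negative, Negative, Positive

Every 'Positive' example satisfies: class is not bird AND age ≥ 19. None of the 'Negative' examples do.
[habitat: ocean, class: bird, age: 26, diet: omnivore] — class is bird, age = 26, hence Negative.
[habitat: ocean, class: bird, age: 25, diet: herbivore] — class is bird, age = 25, hence Negative.
[habitat: swamp, class: mammal, age: 30, diet: omnivore] — class is mammal, age = 30, hence Positive.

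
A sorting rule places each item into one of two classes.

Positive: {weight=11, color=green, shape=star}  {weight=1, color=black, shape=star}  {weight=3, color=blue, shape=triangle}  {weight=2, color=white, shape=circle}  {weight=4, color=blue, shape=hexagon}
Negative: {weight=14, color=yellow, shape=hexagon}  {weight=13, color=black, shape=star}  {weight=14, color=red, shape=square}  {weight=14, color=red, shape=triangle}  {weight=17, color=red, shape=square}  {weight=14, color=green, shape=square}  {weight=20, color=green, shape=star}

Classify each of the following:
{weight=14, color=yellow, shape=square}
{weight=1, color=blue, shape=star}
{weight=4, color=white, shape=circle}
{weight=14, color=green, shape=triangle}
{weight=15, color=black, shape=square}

Negative, Positive, Positive, Negative, Negative

The simplest hypothesis consistent with all the labels is: weight ≤ 11.
{weight=14, color=yellow, shape=square}: weight = 14 — does not pass, so Negative. {weight=1, color=blue, shape=star}: weight = 1 — meets the rule, so Positive. {weight=4, color=white, shape=circle}: weight = 4 — meets the rule, so Positive. {weight=14, color=green, shape=triangle}: weight = 14 — does not pass, so Negative. {weight=15, color=black, shape=square}: weight = 15 — does not pass, so Negative.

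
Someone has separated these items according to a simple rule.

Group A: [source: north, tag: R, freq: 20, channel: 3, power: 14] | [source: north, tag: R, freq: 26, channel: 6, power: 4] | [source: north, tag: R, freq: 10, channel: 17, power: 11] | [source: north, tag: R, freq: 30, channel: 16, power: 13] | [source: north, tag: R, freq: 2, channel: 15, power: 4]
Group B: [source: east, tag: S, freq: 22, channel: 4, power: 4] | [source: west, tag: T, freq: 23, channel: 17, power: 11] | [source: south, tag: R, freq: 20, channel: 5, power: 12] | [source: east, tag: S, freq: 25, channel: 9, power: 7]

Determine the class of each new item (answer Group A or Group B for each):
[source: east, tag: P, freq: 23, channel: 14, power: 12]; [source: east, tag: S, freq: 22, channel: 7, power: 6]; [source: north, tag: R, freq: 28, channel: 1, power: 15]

Group B, Group B, Group A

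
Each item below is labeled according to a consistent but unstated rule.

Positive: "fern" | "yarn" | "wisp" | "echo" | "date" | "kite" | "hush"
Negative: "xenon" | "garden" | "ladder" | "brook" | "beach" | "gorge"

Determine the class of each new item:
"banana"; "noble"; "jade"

'Positive' ⟺ length 4.
"banana": length 6, does not pass → Negative.
"noble": length 5, does not pass → Negative.
"jade": length 4, meets the rule → Positive.

Negative, Negative, Positive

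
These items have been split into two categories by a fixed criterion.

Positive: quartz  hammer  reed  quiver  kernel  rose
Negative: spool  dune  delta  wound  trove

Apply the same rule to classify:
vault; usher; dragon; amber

Negative, Negative, Positive, Negative

One predicate separates the groups cleanly: even length AND contains 'r'.
vault: Negative (length 5, no 'r'). usher: Negative (length 5, has 'r'). dragon: Positive (length 6, has 'r'). amber: Negative (length 5, has 'r').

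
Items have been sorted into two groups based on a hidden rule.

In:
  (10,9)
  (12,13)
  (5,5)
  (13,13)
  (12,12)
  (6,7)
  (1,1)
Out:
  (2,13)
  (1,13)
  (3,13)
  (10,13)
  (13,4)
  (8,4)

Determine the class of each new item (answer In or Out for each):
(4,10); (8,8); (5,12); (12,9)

Out, In, Out, Out

The distinguishing property — |first − second| ≤ 1 — holds for all the 'In' cases and none of the 'Out' cases.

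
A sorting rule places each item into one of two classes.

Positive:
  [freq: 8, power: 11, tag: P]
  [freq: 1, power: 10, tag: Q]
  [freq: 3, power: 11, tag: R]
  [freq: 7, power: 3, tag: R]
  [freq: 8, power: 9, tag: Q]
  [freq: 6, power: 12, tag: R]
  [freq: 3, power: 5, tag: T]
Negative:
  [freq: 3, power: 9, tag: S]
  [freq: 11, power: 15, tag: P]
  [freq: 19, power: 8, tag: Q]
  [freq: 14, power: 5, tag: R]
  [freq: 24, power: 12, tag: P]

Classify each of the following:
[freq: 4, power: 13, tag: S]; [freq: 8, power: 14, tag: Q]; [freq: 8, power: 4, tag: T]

Negative, Positive, Positive

Every 'Positive' example satisfies: tag is not S AND freq ≤ 8. None of the 'Negative' examples do.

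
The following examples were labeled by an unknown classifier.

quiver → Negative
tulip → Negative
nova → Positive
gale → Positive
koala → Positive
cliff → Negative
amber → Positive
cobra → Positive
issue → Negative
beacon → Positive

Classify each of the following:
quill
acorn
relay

Negative, Positive, Positive

All 'Positive' examples share one property — contains 'a' — and every 'Negative' example lacks it.
quill: no 'a' — does not pass, so Negative.
acorn: has 'a' — qualifies, so Positive.
relay: has 'a' — qualifies, so Positive.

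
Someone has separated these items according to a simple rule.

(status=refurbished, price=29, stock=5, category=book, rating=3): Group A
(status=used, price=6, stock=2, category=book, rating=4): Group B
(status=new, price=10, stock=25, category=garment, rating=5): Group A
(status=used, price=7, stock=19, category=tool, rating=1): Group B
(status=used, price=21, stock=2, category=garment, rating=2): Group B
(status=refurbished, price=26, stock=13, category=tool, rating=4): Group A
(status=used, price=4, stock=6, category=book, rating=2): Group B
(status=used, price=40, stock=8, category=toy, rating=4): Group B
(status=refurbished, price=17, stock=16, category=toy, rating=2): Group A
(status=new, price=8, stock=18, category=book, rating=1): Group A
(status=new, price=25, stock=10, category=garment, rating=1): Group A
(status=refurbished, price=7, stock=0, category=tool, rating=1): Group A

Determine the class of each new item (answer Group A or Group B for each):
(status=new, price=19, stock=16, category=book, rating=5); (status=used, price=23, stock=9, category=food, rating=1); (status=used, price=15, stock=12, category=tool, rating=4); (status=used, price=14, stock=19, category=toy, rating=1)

Group A, Group B, Group B, Group B

The rule appears to be: status is not used.
(status=new, price=19, stock=16, category=book, rating=5): Group A (status is new). (status=used, price=23, stock=9, category=food, rating=1): Group B (status is used). (status=used, price=15, stock=12, category=tool, rating=4): Group B (status is used). (status=used, price=14, stock=19, category=toy, rating=1): Group B (status is used).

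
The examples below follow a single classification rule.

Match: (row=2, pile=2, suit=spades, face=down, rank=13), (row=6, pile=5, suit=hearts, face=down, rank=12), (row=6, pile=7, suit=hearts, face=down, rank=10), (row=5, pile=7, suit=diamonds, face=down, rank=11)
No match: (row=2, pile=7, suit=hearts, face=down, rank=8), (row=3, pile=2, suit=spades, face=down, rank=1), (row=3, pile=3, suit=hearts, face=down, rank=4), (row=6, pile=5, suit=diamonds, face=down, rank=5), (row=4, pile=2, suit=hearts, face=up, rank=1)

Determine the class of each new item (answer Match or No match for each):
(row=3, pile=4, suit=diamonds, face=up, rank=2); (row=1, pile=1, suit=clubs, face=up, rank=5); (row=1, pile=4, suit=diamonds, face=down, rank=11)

Rule: rank ≥ 10. This holds for each 'Match' example and fails for each 'No match' one.
(row=3, pile=4, suit=diamonds, face=up, rank=2) — rank = 2, hence No match. (row=1, pile=1, suit=clubs, face=up, rank=5) — rank = 5, hence No match. (row=1, pile=4, suit=diamonds, face=down, rank=11) — rank = 11, hence Match.

No match, No match, Match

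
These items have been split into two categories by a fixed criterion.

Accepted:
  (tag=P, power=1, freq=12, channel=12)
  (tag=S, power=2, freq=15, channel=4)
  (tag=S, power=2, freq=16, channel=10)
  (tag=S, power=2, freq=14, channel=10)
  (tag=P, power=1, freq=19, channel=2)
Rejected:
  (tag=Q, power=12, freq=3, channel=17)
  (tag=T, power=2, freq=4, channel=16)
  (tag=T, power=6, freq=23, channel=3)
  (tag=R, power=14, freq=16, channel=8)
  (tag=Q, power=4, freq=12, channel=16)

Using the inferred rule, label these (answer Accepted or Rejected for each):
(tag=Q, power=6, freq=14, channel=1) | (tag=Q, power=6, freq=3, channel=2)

Every 'Accepted' example satisfies: tag is P OR tag is S. None of the 'Rejected' examples do.

Rejected, Rejected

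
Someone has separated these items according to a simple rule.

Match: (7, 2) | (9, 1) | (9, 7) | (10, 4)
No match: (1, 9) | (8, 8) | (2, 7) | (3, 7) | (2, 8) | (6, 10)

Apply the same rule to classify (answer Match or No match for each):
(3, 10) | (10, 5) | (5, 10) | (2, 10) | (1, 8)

No match, Match, No match, No match, No match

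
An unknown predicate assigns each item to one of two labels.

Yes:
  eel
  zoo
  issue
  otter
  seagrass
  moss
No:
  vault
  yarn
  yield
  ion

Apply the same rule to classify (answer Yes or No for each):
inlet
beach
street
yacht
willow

Every 'Yes' example satisfies: has a double letter. None of the 'No' examples do.
inlet: No (no doubled letter).
beach: No (no doubled letter).
street: Yes ('ee' doubled).
yacht: No (no doubled letter).
willow: Yes ('ll' doubled).

No, No, Yes, No, Yes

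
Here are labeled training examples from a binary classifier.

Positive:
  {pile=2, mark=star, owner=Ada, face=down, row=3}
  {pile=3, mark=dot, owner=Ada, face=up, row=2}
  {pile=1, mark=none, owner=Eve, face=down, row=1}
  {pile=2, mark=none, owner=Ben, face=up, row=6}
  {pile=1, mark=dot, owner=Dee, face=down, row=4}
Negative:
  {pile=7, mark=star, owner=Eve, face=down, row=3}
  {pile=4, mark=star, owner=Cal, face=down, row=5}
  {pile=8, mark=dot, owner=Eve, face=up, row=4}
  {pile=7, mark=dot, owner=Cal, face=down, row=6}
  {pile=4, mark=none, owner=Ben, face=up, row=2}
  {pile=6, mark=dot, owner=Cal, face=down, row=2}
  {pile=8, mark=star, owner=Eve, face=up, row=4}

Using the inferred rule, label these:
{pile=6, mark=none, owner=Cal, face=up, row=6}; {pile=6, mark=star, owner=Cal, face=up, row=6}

Negative, Negative

All 'Positive' examples share one property — pile ≤ 3 — and every 'Negative' example lacks it.
{pile=6, mark=none, owner=Cal, face=up, row=6}: pile = 6, fails this test → Negative. {pile=6, mark=star, owner=Cal, face=up, row=6}: pile = 6, fails this test → Negative.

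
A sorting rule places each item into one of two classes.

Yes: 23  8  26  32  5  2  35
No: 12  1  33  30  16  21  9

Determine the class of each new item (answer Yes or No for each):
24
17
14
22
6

No, Yes, Yes, No, No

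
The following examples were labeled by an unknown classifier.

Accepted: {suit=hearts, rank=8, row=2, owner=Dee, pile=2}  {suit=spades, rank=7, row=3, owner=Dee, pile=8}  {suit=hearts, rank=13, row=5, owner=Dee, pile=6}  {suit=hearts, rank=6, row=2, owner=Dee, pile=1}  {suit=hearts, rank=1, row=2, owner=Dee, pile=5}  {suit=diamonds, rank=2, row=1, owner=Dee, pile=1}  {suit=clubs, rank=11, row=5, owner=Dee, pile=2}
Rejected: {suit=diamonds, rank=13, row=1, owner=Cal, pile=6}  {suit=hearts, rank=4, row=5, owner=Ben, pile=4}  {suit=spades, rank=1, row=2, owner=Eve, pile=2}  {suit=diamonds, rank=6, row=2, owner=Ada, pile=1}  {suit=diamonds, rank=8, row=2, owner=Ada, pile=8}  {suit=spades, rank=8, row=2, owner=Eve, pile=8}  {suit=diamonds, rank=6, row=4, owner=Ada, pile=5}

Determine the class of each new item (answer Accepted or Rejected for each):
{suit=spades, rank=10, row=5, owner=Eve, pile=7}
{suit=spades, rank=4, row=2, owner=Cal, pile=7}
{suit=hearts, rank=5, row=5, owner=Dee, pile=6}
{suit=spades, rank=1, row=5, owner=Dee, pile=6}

Rejected, Rejected, Accepted, Accepted

The simplest hypothesis consistent with all the labels is: owner is Dee.
{suit=spades, rank=10, row=5, owner=Eve, pile=7} → owner is Eve → Rejected. {suit=spades, rank=4, row=2, owner=Cal, pile=7} → owner is Cal → Rejected. {suit=hearts, rank=5, row=5, owner=Dee, pile=6} → owner is Dee → Accepted. {suit=spades, rank=1, row=5, owner=Dee, pile=6} → owner is Dee → Accepted.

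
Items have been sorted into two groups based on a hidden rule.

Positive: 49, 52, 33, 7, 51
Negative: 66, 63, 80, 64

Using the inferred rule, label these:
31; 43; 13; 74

Rule: at most 52. This holds for each 'Positive' example and fails for each 'Negative' one.

Positive, Positive, Positive, Negative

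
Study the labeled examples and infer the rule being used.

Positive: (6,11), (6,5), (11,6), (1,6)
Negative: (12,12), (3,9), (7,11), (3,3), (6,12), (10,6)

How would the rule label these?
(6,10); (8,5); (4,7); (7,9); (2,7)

Negative, Positive, Positive, Negative, Positive

The distinguishing property — sum is odd — holds for all the 'Positive' cases and none of the 'Negative' cases.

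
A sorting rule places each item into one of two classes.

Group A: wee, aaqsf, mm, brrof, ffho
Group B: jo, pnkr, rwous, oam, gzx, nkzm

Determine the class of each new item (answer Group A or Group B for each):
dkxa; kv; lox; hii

Every 'Group A' example satisfies: has a double letter. None of the 'Group B' examples do.
dkxa: no doubled letter — doesn't match, so Group B.
kv: no doubled letter — doesn't match, so Group B.
lox: no doubled letter — doesn't match, so Group B.
hii: 'ii' doubled — matches, so Group A.

Group B, Group B, Group B, Group A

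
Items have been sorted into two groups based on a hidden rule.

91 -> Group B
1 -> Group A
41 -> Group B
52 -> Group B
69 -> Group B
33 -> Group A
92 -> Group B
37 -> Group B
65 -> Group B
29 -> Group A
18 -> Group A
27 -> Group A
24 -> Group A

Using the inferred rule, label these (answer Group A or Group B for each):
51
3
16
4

Group B, Group A, Group A, Group A

The distinguishing property — at most 33 — holds for all the 'Group A' cases and none of the 'Group B' cases.
51: 51 > 33 — doesn't qualify, so Group B. 3: 3 ≤ 33 — meets the rule, so Group A. 16: 16 ≤ 33 — meets the rule, so Group A. 4: 4 ≤ 33 — meets the rule, so Group A.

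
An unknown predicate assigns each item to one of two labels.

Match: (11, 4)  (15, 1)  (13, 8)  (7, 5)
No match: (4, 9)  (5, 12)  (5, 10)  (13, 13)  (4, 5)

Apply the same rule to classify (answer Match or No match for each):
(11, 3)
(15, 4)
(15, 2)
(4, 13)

Match, Match, Match, No match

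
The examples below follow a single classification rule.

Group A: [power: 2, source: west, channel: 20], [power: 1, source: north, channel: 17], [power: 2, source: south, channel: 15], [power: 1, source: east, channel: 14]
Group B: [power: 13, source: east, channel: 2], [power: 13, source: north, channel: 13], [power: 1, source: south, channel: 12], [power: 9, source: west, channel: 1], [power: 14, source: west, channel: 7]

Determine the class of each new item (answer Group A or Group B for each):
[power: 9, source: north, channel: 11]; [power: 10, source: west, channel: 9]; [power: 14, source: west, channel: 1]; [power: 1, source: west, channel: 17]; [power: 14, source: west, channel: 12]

One predicate separates the groups cleanly: channel ≥ 14.

Group B, Group B, Group B, Group A, Group B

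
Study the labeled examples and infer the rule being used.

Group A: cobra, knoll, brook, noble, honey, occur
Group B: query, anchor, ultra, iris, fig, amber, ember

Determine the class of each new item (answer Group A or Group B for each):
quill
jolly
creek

The simplest hypothesis consistent with all the labels is: odd length AND contains 'o'.
quill → length 5, no 'o' → Group B. jolly → length 5, has 'o' → Group A. creek → length 5, no 'o' → Group B.

Group B, Group A, Group B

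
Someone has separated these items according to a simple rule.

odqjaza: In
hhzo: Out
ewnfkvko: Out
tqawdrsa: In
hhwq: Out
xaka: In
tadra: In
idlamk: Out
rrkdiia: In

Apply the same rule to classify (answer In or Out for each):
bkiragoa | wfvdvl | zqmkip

In, Out, Out

The pattern is that an item is 'In' exactly when: ends with 'a'.
bkiragoa: In (ends with 'a'). wfvdvl: Out (ends with 'l'). zqmkip: Out (ends with 'p').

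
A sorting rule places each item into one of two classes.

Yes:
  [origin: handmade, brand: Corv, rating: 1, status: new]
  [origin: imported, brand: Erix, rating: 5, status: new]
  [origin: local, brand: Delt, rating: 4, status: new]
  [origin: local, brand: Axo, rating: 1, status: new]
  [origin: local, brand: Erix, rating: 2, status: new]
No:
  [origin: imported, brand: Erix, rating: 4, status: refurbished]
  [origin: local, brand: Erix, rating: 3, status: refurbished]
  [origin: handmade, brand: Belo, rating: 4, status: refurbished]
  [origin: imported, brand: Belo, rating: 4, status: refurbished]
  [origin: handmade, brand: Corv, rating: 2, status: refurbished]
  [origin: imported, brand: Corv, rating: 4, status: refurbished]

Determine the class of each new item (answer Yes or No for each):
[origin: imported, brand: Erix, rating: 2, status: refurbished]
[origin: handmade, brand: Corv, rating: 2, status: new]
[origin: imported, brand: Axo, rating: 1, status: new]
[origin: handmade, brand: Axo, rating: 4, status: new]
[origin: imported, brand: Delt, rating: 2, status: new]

No, Yes, Yes, Yes, Yes

A rule that fits every label: status is new — true of each 'Yes' example, false of each 'No' one.
[origin: imported, brand: Erix, rating: 2, status: refurbished] → status is refurbished → No.
[origin: handmade, brand: Corv, rating: 2, status: new] → status is new → Yes.
[origin: imported, brand: Axo, rating: 1, status: new] → status is new → Yes.
[origin: handmade, brand: Axo, rating: 4, status: new] → status is new → Yes.
[origin: imported, brand: Delt, rating: 2, status: new] → status is new → Yes.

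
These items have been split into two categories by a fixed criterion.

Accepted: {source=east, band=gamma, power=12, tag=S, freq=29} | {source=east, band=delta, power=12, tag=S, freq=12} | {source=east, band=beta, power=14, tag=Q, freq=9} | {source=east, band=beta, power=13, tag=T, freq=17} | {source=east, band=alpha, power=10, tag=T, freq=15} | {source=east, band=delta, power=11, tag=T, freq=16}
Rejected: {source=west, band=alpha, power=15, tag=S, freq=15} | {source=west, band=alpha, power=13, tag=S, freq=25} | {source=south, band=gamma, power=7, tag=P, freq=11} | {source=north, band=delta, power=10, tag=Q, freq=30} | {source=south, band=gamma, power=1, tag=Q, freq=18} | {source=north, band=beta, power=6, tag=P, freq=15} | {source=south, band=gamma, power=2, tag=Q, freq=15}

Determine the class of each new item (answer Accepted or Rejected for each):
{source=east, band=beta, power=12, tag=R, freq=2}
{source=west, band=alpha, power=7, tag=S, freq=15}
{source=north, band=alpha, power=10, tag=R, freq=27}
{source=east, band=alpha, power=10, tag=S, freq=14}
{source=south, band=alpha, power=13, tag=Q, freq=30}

The rule appears to be: source is east.

Accepted, Rejected, Rejected, Accepted, Rejected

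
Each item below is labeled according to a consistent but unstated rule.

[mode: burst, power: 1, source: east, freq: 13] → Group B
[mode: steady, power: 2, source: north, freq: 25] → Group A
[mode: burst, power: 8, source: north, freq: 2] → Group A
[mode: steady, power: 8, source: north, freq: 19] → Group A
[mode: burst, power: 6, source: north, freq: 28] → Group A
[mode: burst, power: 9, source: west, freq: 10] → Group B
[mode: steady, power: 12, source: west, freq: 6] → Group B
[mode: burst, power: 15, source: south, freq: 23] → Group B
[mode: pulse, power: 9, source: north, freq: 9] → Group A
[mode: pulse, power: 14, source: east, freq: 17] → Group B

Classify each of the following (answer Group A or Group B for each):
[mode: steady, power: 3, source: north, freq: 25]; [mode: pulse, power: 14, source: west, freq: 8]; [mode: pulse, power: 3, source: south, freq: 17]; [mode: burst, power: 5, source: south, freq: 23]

Looking at the examples, the only property every 'Group A' case has and every 'Group B' case lacks is: source is north.
[mode: steady, power: 3, source: north, freq: 25]: source is north — has this property, so Group A.
[mode: pulse, power: 14, source: west, freq: 8]: source is west — doesn't qualify, so Group B.
[mode: pulse, power: 3, source: south, freq: 17]: source is south — doesn't qualify, so Group B.
[mode: burst, power: 5, source: south, freq: 23]: source is south — doesn't qualify, so Group B.

Group A, Group B, Group B, Group B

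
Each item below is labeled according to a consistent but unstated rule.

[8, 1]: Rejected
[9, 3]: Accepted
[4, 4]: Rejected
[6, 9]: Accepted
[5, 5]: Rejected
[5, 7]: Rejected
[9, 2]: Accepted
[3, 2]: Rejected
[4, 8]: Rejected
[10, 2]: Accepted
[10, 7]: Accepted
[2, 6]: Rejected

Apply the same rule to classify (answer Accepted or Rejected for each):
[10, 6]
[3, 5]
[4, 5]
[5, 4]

Accepted, Rejected, Rejected, Rejected

The classifier is using: max ≥ 9.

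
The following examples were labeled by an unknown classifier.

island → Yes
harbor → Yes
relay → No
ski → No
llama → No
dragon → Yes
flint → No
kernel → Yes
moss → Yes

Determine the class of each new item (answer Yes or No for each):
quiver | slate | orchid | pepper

Yes, No, Yes, Yes

A rule that fits every label: even length — true of each 'Yes' example, false of each 'No' one.
quiver: length 6, checks out → Yes.
slate: length 5, doesn't match → No.
orchid: length 6, checks out → Yes.
pepper: length 6, checks out → Yes.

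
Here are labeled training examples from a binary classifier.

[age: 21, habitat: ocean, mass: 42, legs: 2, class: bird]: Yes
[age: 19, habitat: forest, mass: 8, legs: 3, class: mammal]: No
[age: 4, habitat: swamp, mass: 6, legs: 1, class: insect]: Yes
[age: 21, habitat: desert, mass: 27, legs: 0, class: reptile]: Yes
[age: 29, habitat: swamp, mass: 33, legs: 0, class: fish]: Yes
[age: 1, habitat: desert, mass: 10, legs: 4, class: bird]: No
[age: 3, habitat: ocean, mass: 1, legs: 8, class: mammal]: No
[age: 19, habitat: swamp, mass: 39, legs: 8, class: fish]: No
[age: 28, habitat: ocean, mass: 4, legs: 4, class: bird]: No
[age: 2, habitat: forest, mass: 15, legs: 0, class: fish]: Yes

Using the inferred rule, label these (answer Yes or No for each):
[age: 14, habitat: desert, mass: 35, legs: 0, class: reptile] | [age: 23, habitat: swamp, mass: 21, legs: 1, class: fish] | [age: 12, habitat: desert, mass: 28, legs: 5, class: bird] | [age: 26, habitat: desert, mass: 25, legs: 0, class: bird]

Yes, Yes, No, Yes

The rule appears to be: legs ≤ 2.
[age: 14, habitat: desert, mass: 35, legs: 0, class: reptile]: legs = 0, fits → Yes. [age: 23, habitat: swamp, mass: 21, legs: 1, class: fish]: legs = 1, fits → Yes. [age: 12, habitat: desert, mass: 28, legs: 5, class: bird]: legs = 5, lacks this property → No. [age: 26, habitat: desert, mass: 25, legs: 0, class: bird]: legs = 0, fits → Yes.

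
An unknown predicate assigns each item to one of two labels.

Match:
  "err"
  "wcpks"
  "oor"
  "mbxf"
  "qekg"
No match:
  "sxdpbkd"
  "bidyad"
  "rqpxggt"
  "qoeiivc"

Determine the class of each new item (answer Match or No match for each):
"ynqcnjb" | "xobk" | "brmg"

Every 'Match' example satisfies: length ≤ 5. None of the 'No match' examples do.

No match, Match, Match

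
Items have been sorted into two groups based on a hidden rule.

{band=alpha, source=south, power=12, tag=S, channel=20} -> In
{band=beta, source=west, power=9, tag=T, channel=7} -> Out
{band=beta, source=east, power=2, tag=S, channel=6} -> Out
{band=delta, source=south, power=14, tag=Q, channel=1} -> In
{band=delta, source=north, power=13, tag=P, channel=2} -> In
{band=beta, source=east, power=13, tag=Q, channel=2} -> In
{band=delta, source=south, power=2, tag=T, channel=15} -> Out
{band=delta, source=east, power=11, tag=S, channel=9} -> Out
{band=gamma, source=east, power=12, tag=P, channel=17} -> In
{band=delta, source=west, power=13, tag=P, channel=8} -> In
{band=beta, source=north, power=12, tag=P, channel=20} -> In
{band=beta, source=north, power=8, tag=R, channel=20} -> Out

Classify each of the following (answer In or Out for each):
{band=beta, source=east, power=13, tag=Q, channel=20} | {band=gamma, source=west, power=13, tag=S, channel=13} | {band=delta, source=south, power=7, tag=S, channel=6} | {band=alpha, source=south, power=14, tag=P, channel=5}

Rule: power ≥ 12. This holds for each 'In' example and fails for each 'Out' one.
In: {band=beta, source=east, power=13, tag=Q, channel=20}, since power = 13. In: {band=gamma, source=west, power=13, tag=S, channel=13}, since power = 13. Out: {band=delta, source=south, power=7, tag=S, channel=6}, since power = 7. In: {band=alpha, source=south, power=14, tag=P, channel=5}, since power = 14.

In, In, Out, In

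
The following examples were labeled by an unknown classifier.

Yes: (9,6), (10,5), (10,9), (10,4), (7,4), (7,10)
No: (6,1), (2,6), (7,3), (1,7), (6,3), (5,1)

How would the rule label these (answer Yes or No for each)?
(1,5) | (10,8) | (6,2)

No, Yes, No

Rule: sum ≥ 11. This holds for each 'Yes' example and fails for each 'No' one.
No: (1,5), since 1+5 = 6. Yes: (10,8), since 10+8 = 18. No: (6,2), since 6+2 = 8.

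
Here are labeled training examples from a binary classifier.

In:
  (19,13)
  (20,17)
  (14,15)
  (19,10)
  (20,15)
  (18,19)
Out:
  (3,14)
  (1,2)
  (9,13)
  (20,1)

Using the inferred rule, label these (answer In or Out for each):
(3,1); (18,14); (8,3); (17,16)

Out, In, Out, In

The classifier is using: sum ≥ 29.
(3,1) → 3+1 = 4 → Out. (18,14) → 18+14 = 32 → In. (8,3) → 8+3 = 11 → Out. (17,16) → 17+16 = 33 → In.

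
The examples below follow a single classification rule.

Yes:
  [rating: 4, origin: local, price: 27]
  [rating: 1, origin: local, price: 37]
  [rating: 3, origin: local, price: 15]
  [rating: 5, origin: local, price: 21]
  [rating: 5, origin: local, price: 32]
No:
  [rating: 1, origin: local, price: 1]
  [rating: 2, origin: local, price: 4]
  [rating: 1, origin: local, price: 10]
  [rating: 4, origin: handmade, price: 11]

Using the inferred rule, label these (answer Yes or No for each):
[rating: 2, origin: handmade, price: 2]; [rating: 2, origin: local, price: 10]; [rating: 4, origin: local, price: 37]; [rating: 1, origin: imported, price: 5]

No, No, Yes, No

All 'Yes' examples share one property — price ≥ 15 — and every 'No' example lacks it.
[rating: 2, origin: handmade, price: 2]: price = 2 — does not pass, so No. [rating: 2, origin: local, price: 10]: price = 10 — does not pass, so No. [rating: 4, origin: local, price: 37]: price = 37 — meets the rule, so Yes. [rating: 1, origin: imported, price: 5]: price = 5 — does not pass, so No.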